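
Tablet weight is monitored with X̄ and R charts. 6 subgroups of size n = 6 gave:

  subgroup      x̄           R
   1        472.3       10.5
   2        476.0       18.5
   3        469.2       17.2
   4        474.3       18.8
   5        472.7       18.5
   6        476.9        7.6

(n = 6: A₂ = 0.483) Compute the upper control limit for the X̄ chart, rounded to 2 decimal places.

480.90

X̄̄ = (472.3 + 476.0 + 469.2 + 474.3 + 472.7 + 476.9) / 6 = 2841.4000 / 6 = 473.5667
R̄ = (10.5 + 18.5 + 17.2 + 18.8 + 18.5 + 7.6) / 6 = 91.1000 / 6 = 15.1833
UCL = X̄̄ + A₂·R̄ = 473.5667 + 0.483 × 15.1833 = 480.9002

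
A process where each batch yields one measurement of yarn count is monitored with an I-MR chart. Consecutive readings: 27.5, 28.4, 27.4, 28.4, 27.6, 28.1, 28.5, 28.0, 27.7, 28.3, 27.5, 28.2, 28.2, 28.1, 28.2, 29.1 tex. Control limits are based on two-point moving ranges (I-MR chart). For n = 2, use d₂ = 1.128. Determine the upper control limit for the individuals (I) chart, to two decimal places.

29.60

X̄ = (27.5 + 28.4 + 27.4 + 28.4 + 27.6 + 28.1 + 28.5 + 28.0 + 27.7 + 28.3 + 27.5 + 28.2 + 28.2 + 28.1 + 28.2 + 29.1) / 16 = 28.0750
Moving ranges: 0.9, 1.0, 1.0, 0.8, 0.5, 0.4, 0.5, 0.3, 0.6, 0.8, 0.7, 0.0, 0.1, 0.1, 0.9; M̄R̄ = 8.6000 / 15 = 0.5733
UCL = X̄ + 3·M̄R̄/d₂ = 28.0750 + 3 × 0.5733 / 1.128 = 29.5998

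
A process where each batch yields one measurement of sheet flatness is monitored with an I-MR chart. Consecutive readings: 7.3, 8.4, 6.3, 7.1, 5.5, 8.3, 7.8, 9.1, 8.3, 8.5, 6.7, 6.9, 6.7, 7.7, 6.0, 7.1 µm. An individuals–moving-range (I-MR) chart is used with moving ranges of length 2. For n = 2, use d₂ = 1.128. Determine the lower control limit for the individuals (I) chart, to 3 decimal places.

4.307

X̄ = (7.3 + 8.4 + 6.3 + 7.1 + 5.5 + 8.3 + 7.8 + 9.1 + 8.3 + 8.5 + 6.7 + 6.9 + 6.7 + 7.7 + 6.0 + 7.1) / 16 = 7.3563
Moving ranges: 1.1, 2.1, 0.8, 1.6, 2.8, 0.5, 1.3, 0.8, 0.2, 1.8, 0.2, 0.2, 1.0, 1.7, 1.1; M̄R̄ = 17.2000 / 15 = 1.1467
LCL = X̄ − 3·M̄R̄/d₂ = 7.3563 − 3 × 1.1467 / 1.128 = 4.3066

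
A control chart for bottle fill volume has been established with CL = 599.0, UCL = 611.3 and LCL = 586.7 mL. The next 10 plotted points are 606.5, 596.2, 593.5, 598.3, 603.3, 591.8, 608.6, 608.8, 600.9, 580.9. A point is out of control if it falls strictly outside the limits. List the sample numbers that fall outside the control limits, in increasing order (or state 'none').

Compare each point to [586.7, 611.3]: sample 10 = 580.9 < LCL.

10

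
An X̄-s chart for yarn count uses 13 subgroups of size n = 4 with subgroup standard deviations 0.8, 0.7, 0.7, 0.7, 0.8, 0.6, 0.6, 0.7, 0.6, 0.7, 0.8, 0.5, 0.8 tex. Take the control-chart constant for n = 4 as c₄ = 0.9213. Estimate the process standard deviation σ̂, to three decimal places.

s̄ = (0.8 + 0.7 + 0.7 + 0.7 + 0.8 + 0.6 + 0.6 + 0.7 + 0.6 + 0.7 + 0.8 + 0.5 + 0.8) / 13 = 0.6923
σ̂ = s̄ / c₄ = 0.6923 / 0.9213 = 0.7514

0.751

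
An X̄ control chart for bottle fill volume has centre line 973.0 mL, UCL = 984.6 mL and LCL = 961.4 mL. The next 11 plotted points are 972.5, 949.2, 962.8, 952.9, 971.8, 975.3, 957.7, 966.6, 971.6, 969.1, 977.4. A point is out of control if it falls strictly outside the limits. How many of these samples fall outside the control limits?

3

Compare each point to [961.4, 984.6]: sample 2 = 949.2 < LCL; sample 4 = 952.9 < LCL; sample 7 = 957.7 < LCL.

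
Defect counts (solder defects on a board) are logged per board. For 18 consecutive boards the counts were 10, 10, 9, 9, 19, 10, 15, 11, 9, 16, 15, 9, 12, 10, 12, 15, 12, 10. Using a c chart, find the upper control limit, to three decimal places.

c̄ = (10 + 10 + 9 + 9 + 19 + 10 + 15 + 11 + 9 + 16 + 15 + 9 + 12 + 10 + 12 + 15 + 12 + 10) / 18 = 213 / 18 = 11.8333
UCL = c̄ + 3√c̄ = 11.8333 + 3 × √11.8333 = 11.8333 + 3 × 3.4400 = 22.1532

22.153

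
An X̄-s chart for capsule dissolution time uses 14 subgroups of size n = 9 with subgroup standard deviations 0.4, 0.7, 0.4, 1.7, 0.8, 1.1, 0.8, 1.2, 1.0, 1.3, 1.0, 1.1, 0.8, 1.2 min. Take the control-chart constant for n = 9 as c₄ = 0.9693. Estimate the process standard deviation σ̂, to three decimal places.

0.995

s̄ = (0.4 + 0.7 + 0.4 + 1.7 + 0.8 + 1.1 + 0.8 + 1.2 + 1.0 + 1.3 + 1.0 + 1.1 + 0.8 + 1.2) / 14 = 0.9643
σ̂ = s̄ / c₄ = 0.9643 / 0.9693 = 0.9948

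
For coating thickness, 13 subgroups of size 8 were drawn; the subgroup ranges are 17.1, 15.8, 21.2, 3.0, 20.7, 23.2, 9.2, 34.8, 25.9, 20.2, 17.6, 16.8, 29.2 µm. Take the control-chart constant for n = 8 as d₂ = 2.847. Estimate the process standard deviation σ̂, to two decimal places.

6.88

R̄ = (17.1 + 15.8 + 21.2 + 3.0 + 20.7 + 23.2 + 9.2 + 34.8 + 25.9 + 20.2 + 17.6 + 16.8 + 29.2) / 13 = 19.5923
σ̂ = R̄ / d₂ = 19.5923 / 2.847 = 6.8817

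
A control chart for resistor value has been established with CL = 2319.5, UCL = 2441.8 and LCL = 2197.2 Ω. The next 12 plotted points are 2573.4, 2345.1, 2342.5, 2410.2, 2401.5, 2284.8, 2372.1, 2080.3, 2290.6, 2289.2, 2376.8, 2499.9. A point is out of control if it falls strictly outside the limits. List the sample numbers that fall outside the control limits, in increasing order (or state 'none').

Compare each point to [2197.2, 2441.8]: sample 1 = 2573.4 > UCL; sample 8 = 2080.3 < LCL; sample 12 = 2499.9 > UCL.

1, 8, 12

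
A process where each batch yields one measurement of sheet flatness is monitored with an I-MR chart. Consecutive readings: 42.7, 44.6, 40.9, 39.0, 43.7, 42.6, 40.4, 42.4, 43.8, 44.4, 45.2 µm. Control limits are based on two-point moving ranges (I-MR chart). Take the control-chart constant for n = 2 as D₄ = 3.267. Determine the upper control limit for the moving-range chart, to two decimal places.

Moving ranges: 1.9, 3.7, 1.9, 4.7, 1.1, 2.2, 2.0, 1.4, 0.6, 0.8; M̄R̄ = 20.3000 / 10 = 2.0300
UCL_MR = D₄·M̄R̄ = 3.267 × 2.0300 = 6.6320

6.63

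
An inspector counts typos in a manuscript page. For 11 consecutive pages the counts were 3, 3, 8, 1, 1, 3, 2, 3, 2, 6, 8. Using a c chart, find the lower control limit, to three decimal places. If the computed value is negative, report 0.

c̄ = (3 + 3 + 8 + 1 + 1 + 3 + 2 + 3 + 2 + 6 + 8) / 11 = 40 / 11 = 3.6364
LCL = c̄ − 3√c̄ = 3.6364 − 3 × 1.9069 = -2.0844 → 0 (cannot be negative)

0.000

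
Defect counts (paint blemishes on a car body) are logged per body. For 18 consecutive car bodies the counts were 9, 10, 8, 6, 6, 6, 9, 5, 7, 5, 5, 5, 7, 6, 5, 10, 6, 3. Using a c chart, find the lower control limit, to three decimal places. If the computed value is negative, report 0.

0.000

c̄ = (9 + 10 + 8 + 6 + 6 + 6 + 9 + 5 + 7 + 5 + 5 + 5 + 7 + 6 + 5 + 10 + 6 + 3) / 18 = 118 / 18 = 6.5556
LCL = c̄ − 3√c̄ = 6.5556 − 3 × 2.5604 = -1.1256 → 0 (cannot be negative)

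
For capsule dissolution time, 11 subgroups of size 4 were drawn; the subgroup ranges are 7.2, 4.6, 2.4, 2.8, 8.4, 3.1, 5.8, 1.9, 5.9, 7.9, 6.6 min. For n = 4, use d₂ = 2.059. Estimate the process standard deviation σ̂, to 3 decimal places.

R̄ = (7.2 + 4.6 + 2.4 + 2.8 + 8.4 + 3.1 + 5.8 + 1.9 + 5.9 + 7.9 + 6.6) / 11 = 5.1455
σ̂ = R̄ / d₂ = 5.1455 / 2.059 = 2.4990

2.499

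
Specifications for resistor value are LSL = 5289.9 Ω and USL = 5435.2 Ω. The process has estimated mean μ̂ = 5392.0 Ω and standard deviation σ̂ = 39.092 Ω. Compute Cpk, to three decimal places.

0.368

Cpu = (USL − μ̂) / (3σ̂) = (5435.2 − 5392.0) / (3 × 39.092) = 0.3684; Cpl = (μ̂ − LSL) / (3σ̂) = (5392.0 − 5289.9) / (3 × 39.092) = 0.8706; Cpk = min(Cpu, Cpl) = 0.3684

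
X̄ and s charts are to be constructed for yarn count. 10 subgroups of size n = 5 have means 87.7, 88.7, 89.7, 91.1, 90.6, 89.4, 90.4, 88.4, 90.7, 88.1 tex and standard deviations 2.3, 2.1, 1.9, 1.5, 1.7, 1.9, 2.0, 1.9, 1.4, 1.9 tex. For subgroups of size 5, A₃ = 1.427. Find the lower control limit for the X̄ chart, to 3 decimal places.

86.826

X̄̄ = (87.7 + 88.7 + 89.7 + 91.1 + 90.6 + 89.4 + 90.4 + 88.4 + 90.7 + 88.1) / 10 = 89.4800
s̄ = (2.3 + 2.1 + 1.9 + 1.5 + 1.7 + 1.9 + 2.0 + 1.9 + 1.4 + 1.9) / 10 = 1.8600
LCL = X̄̄ − A₃·s̄ = 89.4800 − 1.427 × 1.8600 = 86.8258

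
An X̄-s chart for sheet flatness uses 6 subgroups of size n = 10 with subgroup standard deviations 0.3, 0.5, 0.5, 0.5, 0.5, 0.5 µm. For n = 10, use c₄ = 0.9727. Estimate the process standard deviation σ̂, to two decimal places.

0.48

s̄ = (0.3 + 0.5 + 0.5 + 0.5 + 0.5 + 0.5) / 6 = 0.4667
σ̂ = s̄ / c₄ = 0.4667 / 0.9727 = 0.4798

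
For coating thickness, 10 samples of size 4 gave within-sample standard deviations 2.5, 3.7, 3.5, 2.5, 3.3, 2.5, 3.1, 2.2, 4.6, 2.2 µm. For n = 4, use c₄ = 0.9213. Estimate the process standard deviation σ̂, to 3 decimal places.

3.267

s̄ = (2.5 + 3.7 + 3.5 + 2.5 + 3.3 + 2.5 + 3.1 + 2.2 + 4.6 + 2.2) / 10 = 3.0100
σ̂ = s̄ / c₄ = 3.0100 / 0.9213 = 3.2671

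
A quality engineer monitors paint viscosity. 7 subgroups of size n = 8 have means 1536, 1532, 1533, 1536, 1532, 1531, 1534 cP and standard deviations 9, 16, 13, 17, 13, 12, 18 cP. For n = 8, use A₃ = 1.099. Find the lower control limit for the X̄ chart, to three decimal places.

1518.043

X̄̄ = (1536 + 1532 + 1533 + 1536 + 1532 + 1531 + 1534) / 7 = 1533.4286
s̄ = (9 + 16 + 13 + 17 + 13 + 12 + 18) / 7 = 14.0000
LCL = X̄̄ − A₃·s̄ = 1533.4286 − 1.099 × 14.0000 = 1518.0426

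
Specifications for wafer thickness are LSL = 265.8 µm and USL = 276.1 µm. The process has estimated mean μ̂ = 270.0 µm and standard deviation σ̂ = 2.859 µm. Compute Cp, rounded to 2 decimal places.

0.60

Cp = (USL − LSL) / (6σ̂) = (276.1 − 265.8) / (6 × 2.859) = 10.3000 / 17.1540 = 0.6004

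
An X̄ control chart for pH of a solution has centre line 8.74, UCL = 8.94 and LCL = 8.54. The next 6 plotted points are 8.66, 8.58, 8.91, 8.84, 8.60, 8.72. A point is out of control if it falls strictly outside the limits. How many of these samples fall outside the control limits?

0

All 6 points lie within [8.54, 8.94].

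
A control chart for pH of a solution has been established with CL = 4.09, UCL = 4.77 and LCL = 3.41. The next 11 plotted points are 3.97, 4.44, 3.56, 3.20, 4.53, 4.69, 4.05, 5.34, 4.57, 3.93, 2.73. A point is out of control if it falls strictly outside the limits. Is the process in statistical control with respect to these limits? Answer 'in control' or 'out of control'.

out of control

Compare each point to [3.41, 4.77]: sample 4 = 3.20 < LCL; sample 8 = 5.34 > UCL; sample 11 = 2.73 < LCL.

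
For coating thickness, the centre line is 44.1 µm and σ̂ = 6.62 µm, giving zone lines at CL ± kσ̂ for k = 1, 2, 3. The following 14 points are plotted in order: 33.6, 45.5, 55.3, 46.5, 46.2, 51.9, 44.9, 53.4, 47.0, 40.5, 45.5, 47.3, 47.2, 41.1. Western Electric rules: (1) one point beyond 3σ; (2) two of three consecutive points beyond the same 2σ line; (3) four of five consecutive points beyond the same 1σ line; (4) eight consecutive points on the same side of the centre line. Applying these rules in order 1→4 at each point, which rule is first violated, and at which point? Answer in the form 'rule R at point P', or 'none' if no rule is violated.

Zone of each point (C = within 1σ̂, B = 1σ̂–2σ̂, A = 2σ̂–3σ̂, * = beyond 3σ̂; sign = side of CL): 1:-B, 2:+C, 3:+B, 4:+C, 5:+C, 6:+B, 7:+C, 8:+B, 9:+C, 10:-C, 11:+C, 12:+C, 13:+C, 14:-C
Rule 4 (eight consecutive points on the same side of the centre line) is satisfied at point 9.

rule 4 at point 9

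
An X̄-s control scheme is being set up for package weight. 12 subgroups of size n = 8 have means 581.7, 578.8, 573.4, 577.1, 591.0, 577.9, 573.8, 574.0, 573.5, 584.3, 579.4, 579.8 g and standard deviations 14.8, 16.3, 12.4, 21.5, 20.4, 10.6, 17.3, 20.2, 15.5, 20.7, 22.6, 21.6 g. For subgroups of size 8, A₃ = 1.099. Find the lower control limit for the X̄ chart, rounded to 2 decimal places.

X̄̄ = (581.7 + 578.8 + 573.4 + 577.1 + 591.0 + 577.9 + 573.8 + 574.0 + 573.5 + 584.3 + 579.4 + 579.8) / 12 = 578.7250
s̄ = (14.8 + 16.3 + 12.4 + 21.5 + 20.4 + 10.6 + 17.3 + 20.2 + 15.5 + 20.7 + 22.6 + 21.6) / 12 = 17.8250
LCL = X̄̄ − A₃·s̄ = 578.7250 − 1.099 × 17.8250 = 559.1353

559.14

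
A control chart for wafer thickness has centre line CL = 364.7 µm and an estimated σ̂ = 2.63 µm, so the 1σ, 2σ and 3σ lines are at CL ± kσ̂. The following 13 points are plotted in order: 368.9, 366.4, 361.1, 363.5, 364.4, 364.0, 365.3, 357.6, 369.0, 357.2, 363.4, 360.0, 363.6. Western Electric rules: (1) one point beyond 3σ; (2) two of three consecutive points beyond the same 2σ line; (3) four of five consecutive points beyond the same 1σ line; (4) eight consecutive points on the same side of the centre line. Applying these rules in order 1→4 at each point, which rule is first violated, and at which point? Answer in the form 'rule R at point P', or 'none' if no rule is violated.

rule 2 at point 10

Zone of each point (C = within 1σ̂, B = 1σ̂–2σ̂, A = 2σ̂–3σ̂, * = beyond 3σ̂; sign = side of CL): 1:+B, 2:+C, 3:-B, 4:-C, 5:-C, 6:-C, 7:+C, 8:-A, 9:+B, 10:-A, 11:-C, 12:-B, 13:-C
Rule 2 (two of three consecutive points beyond the same 2σ limit) is satisfied at point 10.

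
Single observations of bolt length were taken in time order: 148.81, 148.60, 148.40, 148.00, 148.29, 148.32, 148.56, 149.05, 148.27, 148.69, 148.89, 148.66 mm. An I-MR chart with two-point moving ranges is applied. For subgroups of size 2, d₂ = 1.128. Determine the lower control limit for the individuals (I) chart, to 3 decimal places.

147.701

X̄ = (148.81 + 148.60 + 148.40 + 148.00 + 148.29 + 148.32 + 148.56 + 149.05 + 148.27 + 148.69 + 148.89 + 148.66) / 12 = 148.5450
Moving ranges: 0.21, 0.20, 0.40, 0.29, 0.03, 0.24, 0.49, 0.78, 0.42, 0.20, 0.23; M̄R̄ = 3.4900 / 11 = 0.3173
LCL = X̄ − 3·M̄R̄/d₂ = 148.5450 − 3 × 0.3173 / 1.128 = 147.7012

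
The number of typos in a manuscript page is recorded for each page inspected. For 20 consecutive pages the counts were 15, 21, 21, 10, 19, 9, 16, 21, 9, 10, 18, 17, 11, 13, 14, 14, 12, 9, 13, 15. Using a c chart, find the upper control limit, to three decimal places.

25.714

c̄ = (15 + 21 + 21 + 10 + 19 + 9 + 16 + 21 + 9 + 10 + 18 + 17 + 11 + 13 + 14 + 14 + 12 + 9 + 13 + 15) / 20 = 287 / 20 = 14.3500
UCL = c̄ + 3√c̄ = 14.3500 + 3 × √14.3500 = 14.3500 + 3 × 3.7881 = 25.7144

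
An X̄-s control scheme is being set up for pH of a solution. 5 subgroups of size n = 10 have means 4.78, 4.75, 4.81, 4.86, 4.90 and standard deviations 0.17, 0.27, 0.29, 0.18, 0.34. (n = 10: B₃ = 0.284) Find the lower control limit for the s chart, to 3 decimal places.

s̄ = (0.17 + 0.27 + 0.29 + 0.18 + 0.34) / 5 = 0.2500
LCL_s = B₃·s̄ = 0.284 × 0.2500 = 0.0710

0.071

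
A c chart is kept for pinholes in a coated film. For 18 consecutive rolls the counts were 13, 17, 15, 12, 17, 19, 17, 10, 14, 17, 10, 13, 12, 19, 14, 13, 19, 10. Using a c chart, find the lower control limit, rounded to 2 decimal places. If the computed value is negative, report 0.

3.08

c̄ = (13 + 17 + 15 + 12 + 17 + 19 + 17 + 10 + 14 + 17 + 10 + 13 + 12 + 19 + 14 + 13 + 19 + 10) / 18 = 261 / 18 = 14.5000
LCL = c̄ − 3√c̄ = 14.5000 − 3 × 3.8079 = 3.0763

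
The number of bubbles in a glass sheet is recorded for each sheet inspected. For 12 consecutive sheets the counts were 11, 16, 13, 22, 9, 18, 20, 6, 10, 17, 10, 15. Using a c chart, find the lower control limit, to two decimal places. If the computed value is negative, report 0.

2.73

c̄ = (11 + 16 + 13 + 22 + 9 + 18 + 20 + 6 + 10 + 17 + 10 + 15) / 12 = 167 / 12 = 13.9167
LCL = c̄ − 3√c̄ = 13.9167 − 3 × 3.7305 = 2.7252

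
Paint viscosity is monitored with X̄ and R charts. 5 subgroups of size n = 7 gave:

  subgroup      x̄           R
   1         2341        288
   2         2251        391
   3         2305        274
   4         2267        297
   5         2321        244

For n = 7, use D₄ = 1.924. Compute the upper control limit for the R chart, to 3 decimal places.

R̄ = (288 + 391 + 274 + 297 + 244) / 5 = 1494.0000 / 5 = 298.8000
UCL_R = D₄·R̄ = 1.924 × 298.8000 = 574.8912

574.891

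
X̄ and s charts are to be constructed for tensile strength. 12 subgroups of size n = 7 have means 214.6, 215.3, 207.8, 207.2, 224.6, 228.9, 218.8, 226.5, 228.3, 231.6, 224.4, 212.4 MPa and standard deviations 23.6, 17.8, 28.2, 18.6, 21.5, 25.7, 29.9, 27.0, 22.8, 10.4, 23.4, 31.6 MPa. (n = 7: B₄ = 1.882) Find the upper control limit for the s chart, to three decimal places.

s̄ = (23.6 + 17.8 + 28.2 + 18.6 + 21.5 + 25.7 + 29.9 + 27.0 + 22.8 + 10.4 + 23.4 + 31.6) / 12 = 23.3750
UCL_s = B₄·s̄ = 1.882 × 23.3750 = 43.9917

43.992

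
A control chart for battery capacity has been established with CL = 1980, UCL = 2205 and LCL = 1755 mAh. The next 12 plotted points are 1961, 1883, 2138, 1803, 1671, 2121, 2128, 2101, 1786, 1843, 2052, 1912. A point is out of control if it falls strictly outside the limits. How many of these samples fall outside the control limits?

1

Compare each point to [1755, 2205]: sample 5 = 1671 < LCL.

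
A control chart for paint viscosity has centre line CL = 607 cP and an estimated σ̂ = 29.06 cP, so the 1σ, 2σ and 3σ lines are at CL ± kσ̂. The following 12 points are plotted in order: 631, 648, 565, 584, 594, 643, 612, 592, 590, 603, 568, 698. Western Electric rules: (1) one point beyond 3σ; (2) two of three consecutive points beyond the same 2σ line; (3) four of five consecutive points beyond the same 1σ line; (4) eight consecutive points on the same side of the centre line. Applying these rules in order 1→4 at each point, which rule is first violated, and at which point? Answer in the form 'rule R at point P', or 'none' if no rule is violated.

rule 1 at point 12

Zone of each point (C = within 1σ̂, B = 1σ̂–2σ̂, A = 2σ̂–3σ̂, * = beyond 3σ̂; sign = side of CL): 1:+C, 2:+B, 3:-B, 4:-C, 5:-C, 6:+B, 7:+C, 8:-C, 9:-C, 10:-C, 11:-B, 12:+*
Rule 1 (one point beyond the 3σ limits) is satisfied at point 12.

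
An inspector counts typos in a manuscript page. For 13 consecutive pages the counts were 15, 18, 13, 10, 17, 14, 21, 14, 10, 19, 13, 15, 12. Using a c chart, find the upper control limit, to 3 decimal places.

c̄ = (15 + 18 + 13 + 10 + 17 + 14 + 21 + 14 + 10 + 19 + 13 + 15 + 12) / 13 = 191 / 13 = 14.6923
UCL = c̄ + 3√c̄ = 14.6923 + 3 × √14.6923 = 14.6923 + 3 × 3.8331 = 26.1915

26.191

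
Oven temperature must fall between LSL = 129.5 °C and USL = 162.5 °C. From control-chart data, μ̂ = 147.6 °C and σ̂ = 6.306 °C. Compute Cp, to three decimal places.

Cp = (USL − LSL) / (6σ̂) = (162.5 − 129.5) / (6 × 6.306) = 33.0000 / 37.8360 = 0.8722

0.872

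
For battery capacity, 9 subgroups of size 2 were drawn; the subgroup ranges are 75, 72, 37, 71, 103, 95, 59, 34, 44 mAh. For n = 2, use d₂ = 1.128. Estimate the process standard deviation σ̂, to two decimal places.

58.12

R̄ = (75 + 72 + 37 + 71 + 103 + 95 + 59 + 34 + 44) / 9 = 65.5556
σ̂ = R̄ / d₂ = 65.5556 / 1.128 = 58.1166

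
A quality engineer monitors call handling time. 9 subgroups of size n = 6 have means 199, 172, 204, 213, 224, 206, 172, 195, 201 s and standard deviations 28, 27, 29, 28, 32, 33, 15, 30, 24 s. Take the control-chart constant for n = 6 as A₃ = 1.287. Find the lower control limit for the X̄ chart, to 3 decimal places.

X̄̄ = (199 + 172 + 204 + 213 + 224 + 206 + 172 + 195 + 201) / 9 = 198.4444
s̄ = (28 + 27 + 29 + 28 + 32 + 33 + 15 + 30 + 24) / 9 = 27.3333
LCL = X̄̄ − A₃·s̄ = 198.4444 − 1.287 × 27.3333 = 163.2664

163.266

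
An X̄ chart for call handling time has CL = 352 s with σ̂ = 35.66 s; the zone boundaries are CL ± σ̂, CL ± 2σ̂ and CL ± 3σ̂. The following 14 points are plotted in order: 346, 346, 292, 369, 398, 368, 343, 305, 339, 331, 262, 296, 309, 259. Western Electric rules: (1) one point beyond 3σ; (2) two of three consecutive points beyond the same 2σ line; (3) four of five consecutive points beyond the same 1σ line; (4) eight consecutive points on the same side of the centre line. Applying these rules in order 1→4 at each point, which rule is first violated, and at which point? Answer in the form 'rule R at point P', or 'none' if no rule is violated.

rule 3 at point 14

Zone of each point (C = within 1σ̂, B = 1σ̂–2σ̂, A = 2σ̂–3σ̂, * = beyond 3σ̂; sign = side of CL): 1:-C, 2:-C, 3:-B, 4:+C, 5:+B, 6:+C, 7:-C, 8:-B, 9:-C, 10:-C, 11:-A, 12:-B, 13:-B, 14:-A
Rule 3 (four of five consecutive points beyond the same 1σ limit) is satisfied at point 14.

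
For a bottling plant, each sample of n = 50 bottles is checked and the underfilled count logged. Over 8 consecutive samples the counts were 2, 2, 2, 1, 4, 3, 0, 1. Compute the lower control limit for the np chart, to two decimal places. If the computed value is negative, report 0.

0.00

p̄ = Σdᵢ / (k·n) = 15 / (8 × 50) = 0.03750
LCL = np̄ − 3·√(np̄(1−p̄)) = 1.8750 − 3 × 1.3434 = -2.1552 → 0 (negative, so LCL = 0)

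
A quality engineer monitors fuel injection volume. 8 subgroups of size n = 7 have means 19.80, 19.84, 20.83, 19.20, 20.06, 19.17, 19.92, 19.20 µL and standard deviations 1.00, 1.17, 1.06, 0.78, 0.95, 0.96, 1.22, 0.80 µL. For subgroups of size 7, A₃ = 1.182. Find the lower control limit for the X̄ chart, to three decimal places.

X̄̄ = (19.80 + 19.84 + 20.83 + 19.20 + 20.06 + 19.17 + 19.92 + 19.20) / 8 = 19.7525
s̄ = (1.00 + 1.17 + 1.06 + 0.78 + 0.95 + 0.96 + 1.22 + 0.80) / 8 = 0.9925
LCL = X̄̄ − A₃·s̄ = 19.7525 − 1.182 × 0.9925 = 18.5794

18.579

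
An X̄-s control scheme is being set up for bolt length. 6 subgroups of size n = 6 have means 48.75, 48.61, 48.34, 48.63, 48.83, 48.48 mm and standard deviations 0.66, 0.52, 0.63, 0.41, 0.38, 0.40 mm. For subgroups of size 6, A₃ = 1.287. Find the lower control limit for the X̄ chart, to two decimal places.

X̄̄ = (48.75 + 48.61 + 48.34 + 48.63 + 48.83 + 48.48) / 6 = 48.6067
s̄ = (0.66 + 0.52 + 0.63 + 0.41 + 0.38 + 0.40) / 6 = 0.5000
LCL = X̄̄ − A₃·s̄ = 48.6067 − 1.287 × 0.5000 = 47.9632

47.96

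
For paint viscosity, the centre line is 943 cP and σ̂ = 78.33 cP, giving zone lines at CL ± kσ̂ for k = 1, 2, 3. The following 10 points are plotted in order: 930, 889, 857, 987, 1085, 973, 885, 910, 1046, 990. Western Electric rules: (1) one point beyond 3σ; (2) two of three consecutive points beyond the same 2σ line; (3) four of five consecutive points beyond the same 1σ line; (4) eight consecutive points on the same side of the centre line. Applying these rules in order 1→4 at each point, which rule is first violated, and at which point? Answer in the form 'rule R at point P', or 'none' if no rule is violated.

none

Zone of each point (C = within 1σ̂, B = 1σ̂–2σ̂, A = 2σ̂–3σ̂, * = beyond 3σ̂; sign = side of CL): 1:-C, 2:-C, 3:-B, 4:+C, 5:+B, 6:+C, 7:-C, 8:-C, 9:+B, 10:+C
No rule fires across all 10 points.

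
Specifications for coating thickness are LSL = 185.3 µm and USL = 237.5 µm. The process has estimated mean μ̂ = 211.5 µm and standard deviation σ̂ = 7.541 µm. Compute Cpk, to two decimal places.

1.15

Cpu = (USL − μ̂) / (3σ̂) = (237.5 − 211.5) / (3 × 7.541) = 1.1493; Cpl = (μ̂ − LSL) / (3σ̂) = (211.5 − 185.3) / (3 × 7.541) = 1.1581; Cpk = min(Cpu, Cpl) = 1.1493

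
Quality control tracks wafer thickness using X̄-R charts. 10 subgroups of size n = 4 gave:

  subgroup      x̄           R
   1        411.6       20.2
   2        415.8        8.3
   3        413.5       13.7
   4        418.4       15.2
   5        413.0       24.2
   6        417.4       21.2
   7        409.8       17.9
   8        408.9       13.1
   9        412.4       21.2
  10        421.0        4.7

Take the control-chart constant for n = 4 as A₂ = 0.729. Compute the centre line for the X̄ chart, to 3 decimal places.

414.180

X̄̄ = (411.6 + 415.8 + 413.5 + 418.4 + 413.0 + 417.4 + 409.8 + 408.9 + 412.4 + 421.0) / 10 = 4141.8000 / 10 = 414.1800
CL = X̄̄ = 414.1800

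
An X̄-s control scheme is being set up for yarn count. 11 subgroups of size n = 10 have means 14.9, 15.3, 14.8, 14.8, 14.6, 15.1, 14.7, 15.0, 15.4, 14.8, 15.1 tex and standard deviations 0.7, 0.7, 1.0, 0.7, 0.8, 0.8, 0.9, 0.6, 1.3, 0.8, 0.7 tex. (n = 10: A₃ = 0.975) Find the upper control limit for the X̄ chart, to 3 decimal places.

X̄̄ = (14.9 + 15.3 + 14.8 + 14.8 + 14.6 + 15.1 + 14.7 + 15.0 + 15.4 + 14.8 + 15.1) / 11 = 14.9545
s̄ = (0.7 + 0.7 + 1.0 + 0.7 + 0.8 + 0.8 + 0.9 + 0.6 + 1.3 + 0.8 + 0.7) / 11 = 0.8182
UCL = X̄̄ + A₃·s̄ = 14.9545 + 0.975 × 0.8182 = 15.7523

15.752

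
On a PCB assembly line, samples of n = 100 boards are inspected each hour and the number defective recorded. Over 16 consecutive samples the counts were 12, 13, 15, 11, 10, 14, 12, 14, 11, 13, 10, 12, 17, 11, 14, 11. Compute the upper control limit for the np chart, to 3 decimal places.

p̄ = Σdᵢ / (k·n) = 200 / (16 × 100) = 0.12500
UCL = np̄ + 3·√(np̄(1−p̄)) = 12.5000 + 3 × √(12.5000×0.87500) = 12.5000 + 3 × 3.3072 = 22.4216

22.422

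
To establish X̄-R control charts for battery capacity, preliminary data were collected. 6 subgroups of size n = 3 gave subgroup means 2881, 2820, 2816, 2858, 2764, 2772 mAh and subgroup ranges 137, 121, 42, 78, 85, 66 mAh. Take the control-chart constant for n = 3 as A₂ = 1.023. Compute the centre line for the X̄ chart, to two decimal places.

X̄̄ = (2881 + 2820 + 2816 + 2858 + 2764 + 2772) / 6 = 16911.0000 / 6 = 2818.5000
CL = X̄̄ = 2818.5000

2818.50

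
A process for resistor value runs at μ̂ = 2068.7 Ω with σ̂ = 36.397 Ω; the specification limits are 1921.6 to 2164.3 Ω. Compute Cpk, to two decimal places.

Cpu = (USL − μ̂) / (3σ̂) = (2164.3 − 2068.7) / (3 × 36.397) = 0.8755; Cpl = (μ̂ − LSL) / (3σ̂) = (2068.7 − 1921.6) / (3 × 36.397) = 1.3472; Cpk = min(Cpu, Cpl) = 0.8755

0.88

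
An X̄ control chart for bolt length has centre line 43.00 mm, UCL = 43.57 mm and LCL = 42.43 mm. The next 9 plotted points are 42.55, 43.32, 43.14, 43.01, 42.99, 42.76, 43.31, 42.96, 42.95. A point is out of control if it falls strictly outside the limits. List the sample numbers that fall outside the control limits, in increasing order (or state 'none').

All 9 points lie within [42.43, 43.57].

none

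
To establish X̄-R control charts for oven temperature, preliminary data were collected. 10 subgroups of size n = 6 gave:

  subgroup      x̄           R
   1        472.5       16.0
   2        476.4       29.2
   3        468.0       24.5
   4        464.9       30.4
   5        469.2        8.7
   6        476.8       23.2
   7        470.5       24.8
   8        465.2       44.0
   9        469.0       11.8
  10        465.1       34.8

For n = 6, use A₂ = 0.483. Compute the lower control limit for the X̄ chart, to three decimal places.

457.811

X̄̄ = (472.5 + 476.4 + 468.0 + 464.9 + 469.2 + 476.8 + 470.5 + 465.2 + 469.0 + 465.1) / 10 = 4697.6000 / 10 = 469.7600
R̄ = (16.0 + 29.2 + 24.5 + 30.4 + 8.7 + 23.2 + 24.8 + 44.0 + 11.8 + 34.8) / 10 = 247.4000 / 10 = 24.7400
LCL = X̄̄ − A₂·R̄ = 469.7600 − 0.483 × 24.7400 = 457.8106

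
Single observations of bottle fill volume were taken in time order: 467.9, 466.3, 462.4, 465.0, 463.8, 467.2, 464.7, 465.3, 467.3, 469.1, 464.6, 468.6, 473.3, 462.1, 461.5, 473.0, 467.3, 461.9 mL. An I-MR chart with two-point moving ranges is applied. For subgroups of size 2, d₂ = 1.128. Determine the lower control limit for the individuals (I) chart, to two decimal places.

455.67

X̄ = (467.9 + 466.3 + 462.4 + 465.0 + 463.8 + 467.2 + 464.7 + 465.3 + 467.3 + 469.1 + 464.6 + 468.6 + 473.3 + 462.1 + 461.5 + 473.0 + 467.3 + 461.9) / 18 = 466.1833
Moving ranges: 1.6, 3.9, 2.6, 1.2, 3.4, 2.5, 0.6, 2.0, 1.8, 4.5, 4.0, 4.7, 11.2, 0.6, 11.5, 5.7, 5.4; M̄R̄ = 67.2000 / 17 = 3.9529
LCL = X̄ − 3·M̄R̄/d₂ = 466.1833 − 3 × 3.9529 / 1.128 = 455.6702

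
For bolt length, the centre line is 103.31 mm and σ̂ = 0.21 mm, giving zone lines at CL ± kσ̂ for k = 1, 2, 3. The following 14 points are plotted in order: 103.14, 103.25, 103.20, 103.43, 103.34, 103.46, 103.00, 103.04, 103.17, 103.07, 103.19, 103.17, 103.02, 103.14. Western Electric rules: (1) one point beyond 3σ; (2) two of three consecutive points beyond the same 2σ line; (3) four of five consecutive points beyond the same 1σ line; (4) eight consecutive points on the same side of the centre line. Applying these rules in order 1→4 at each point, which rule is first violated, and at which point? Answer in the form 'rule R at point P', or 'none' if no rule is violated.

Zone of each point (C = within 1σ̂, B = 1σ̂–2σ̂, A = 2σ̂–3σ̂, * = beyond 3σ̂; sign = side of CL): 1:-C, 2:-C, 3:-C, 4:+C, 5:+C, 6:+C, 7:-B, 8:-B, 9:-C, 10:-B, 11:-C, 12:-C, 13:-B, 14:-C
Rule 4 (eight consecutive points on the same side of the centre line) is satisfied at point 14.

rule 4 at point 14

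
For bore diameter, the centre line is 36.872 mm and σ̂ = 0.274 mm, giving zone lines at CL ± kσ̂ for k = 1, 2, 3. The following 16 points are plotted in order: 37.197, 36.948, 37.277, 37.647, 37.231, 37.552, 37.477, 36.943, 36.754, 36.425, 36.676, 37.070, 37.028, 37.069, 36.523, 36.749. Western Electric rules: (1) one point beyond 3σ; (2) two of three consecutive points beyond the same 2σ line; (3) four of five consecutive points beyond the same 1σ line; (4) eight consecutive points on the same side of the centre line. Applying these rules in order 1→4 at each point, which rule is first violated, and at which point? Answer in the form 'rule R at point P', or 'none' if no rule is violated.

Zone of each point (C = within 1σ̂, B = 1σ̂–2σ̂, A = 2σ̂–3σ̂, * = beyond 3σ̂; sign = side of CL): 1:+B, 2:+C, 3:+B, 4:+A, 5:+B, 6:+A, 7:+A, 8:+C, 9:-C, 10:-B, 11:-C, 12:+C, 13:+C, 14:+C, 15:-B, 16:-C
Rule 3 (four of five consecutive points beyond the same 1σ limit) is satisfied at point 5.

rule 3 at point 5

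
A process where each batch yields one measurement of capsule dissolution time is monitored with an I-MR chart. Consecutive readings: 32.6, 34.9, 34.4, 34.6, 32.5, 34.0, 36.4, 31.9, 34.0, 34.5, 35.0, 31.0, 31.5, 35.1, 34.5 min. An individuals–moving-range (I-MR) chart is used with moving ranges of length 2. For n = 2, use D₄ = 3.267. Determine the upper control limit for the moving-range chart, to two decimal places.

5.90

Moving ranges: 2.3, 0.5, 0.2, 2.1, 1.5, 2.4, 4.5, 2.1, 0.5, 0.5, 4.0, 0.5, 3.6, 0.6; M̄R̄ = 25.3000 / 14 = 1.8071
UCL_MR = D₄·M̄R̄ = 3.267 × 1.8071 = 5.9039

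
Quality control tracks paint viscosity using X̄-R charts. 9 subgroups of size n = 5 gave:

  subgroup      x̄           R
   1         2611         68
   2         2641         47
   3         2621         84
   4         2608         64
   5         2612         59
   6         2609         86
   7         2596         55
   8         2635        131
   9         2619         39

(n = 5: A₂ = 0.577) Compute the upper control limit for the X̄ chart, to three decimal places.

2657.471

X̄̄ = (2611 + 2641 + 2621 + 2608 + 2612 + 2609 + 2596 + 2635 + 2619) / 9 = 23552.0000 / 9 = 2616.8889
R̄ = (68 + 47 + 84 + 64 + 59 + 86 + 55 + 131 + 39) / 9 = 633.0000 / 9 = 70.3333
UCL = X̄̄ + A₂·R̄ = 2616.8889 + 0.577 × 70.3333 = 2657.4712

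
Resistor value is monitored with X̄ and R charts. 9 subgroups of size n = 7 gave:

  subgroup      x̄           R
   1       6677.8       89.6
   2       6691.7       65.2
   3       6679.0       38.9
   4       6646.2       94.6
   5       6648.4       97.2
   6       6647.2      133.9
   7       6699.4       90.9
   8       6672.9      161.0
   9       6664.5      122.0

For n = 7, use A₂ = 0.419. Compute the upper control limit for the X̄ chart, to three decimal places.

X̄̄ = (6677.8 + 6691.7 + 6679.0 + 6646.2 + 6648.4 + 6647.2 + 6699.4 + 6672.9 + 6664.5) / 9 = 60027.1000 / 9 = 6669.6778
R̄ = (89.6 + 65.2 + 38.9 + 94.6 + 97.2 + 133.9 + 90.9 + 161.0 + 122.0) / 9 = 893.3000 / 9 = 99.2556
UCL = X̄̄ + A₂·R̄ = 6669.6778 + 0.419 × 99.2556 = 6711.2659

6711.266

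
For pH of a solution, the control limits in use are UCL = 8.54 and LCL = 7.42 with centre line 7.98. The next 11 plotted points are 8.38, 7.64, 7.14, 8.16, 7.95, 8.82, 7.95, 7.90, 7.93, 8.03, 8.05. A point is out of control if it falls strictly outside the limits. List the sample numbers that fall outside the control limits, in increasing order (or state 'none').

Compare each point to [7.42, 8.54]: sample 3 = 7.14 < LCL; sample 6 = 8.82 > UCL.

3, 6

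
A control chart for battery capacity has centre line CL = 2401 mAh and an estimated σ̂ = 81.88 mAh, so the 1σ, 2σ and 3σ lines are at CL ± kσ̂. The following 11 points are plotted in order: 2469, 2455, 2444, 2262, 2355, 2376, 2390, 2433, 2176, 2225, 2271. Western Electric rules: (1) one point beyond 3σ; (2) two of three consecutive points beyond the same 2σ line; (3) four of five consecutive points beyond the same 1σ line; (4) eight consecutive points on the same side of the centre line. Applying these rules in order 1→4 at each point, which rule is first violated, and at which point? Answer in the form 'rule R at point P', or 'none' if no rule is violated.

rule 2 at point 10

Zone of each point (C = within 1σ̂, B = 1σ̂–2σ̂, A = 2σ̂–3σ̂, * = beyond 3σ̂; sign = side of CL): 1:+C, 2:+C, 3:+C, 4:-B, 5:-C, 6:-C, 7:-C, 8:+C, 9:-A, 10:-A, 11:-B
Rule 2 (two of three consecutive points beyond the same 2σ limit) is satisfied at point 10.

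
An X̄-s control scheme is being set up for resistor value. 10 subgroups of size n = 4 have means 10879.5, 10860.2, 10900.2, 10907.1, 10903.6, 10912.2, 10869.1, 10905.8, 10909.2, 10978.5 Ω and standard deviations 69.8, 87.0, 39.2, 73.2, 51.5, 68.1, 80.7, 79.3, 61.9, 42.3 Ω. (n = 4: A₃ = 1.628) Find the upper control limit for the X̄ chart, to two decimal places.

11008.85

X̄̄ = (10879.5 + 10860.2 + 10900.2 + 10907.1 + 10903.6 + 10912.2 + 10869.1 + 10905.8 + 10909.2 + 10978.5) / 10 = 10902.5400
s̄ = (69.8 + 87.0 + 39.2 + 73.2 + 51.5 + 68.1 + 80.7 + 79.3 + 61.9 + 42.3) / 10 = 65.3000
UCL = X̄̄ + A₃·s̄ = 10902.5400 + 1.628 × 65.3000 = 11008.8484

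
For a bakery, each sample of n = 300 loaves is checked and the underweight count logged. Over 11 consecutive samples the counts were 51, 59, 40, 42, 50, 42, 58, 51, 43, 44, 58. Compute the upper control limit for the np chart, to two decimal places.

68.10

p̄ = Σdᵢ / (k·n) = 538 / (11 × 300) = 0.16303
UCL = np̄ + 3·√(np̄(1−p̄)) = 48.9091 + 3 × √(48.9091×0.83697) = 48.9091 + 3 × 6.3981 = 68.1033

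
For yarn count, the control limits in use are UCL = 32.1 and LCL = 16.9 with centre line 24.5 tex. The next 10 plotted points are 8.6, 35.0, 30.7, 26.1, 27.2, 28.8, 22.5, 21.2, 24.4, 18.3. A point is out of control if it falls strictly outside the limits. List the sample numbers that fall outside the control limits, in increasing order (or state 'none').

1, 2

Compare each point to [16.9, 32.1]: sample 1 = 8.6 < LCL; sample 2 = 35.0 > UCL.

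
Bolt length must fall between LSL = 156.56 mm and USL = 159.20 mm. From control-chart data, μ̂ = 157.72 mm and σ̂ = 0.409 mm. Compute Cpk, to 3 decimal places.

Cpu = (USL − μ̂) / (3σ̂) = (159.20 − 157.72) / (3 × 0.409) = 1.2062; Cpl = (μ̂ − LSL) / (3σ̂) = (157.72 − 156.56) / (3 × 0.409) = 0.9454; Cpk = min(Cpu, Cpl) = 0.9454

0.945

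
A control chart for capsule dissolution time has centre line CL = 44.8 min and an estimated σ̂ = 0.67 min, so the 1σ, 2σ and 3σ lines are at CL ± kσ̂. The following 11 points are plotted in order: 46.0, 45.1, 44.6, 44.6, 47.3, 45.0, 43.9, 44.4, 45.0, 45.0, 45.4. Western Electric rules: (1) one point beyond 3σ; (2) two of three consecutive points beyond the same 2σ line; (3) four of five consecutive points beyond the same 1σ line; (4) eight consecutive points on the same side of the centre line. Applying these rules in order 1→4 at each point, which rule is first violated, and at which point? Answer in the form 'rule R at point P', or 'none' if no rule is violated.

Zone of each point (C = within 1σ̂, B = 1σ̂–2σ̂, A = 2σ̂–3σ̂, * = beyond 3σ̂; sign = side of CL): 1:+B, 2:+C, 3:-C, 4:-C, 5:+*, 6:+C, 7:-B, 8:-C, 9:+C, 10:+C, 11:+C
Rule 1 (one point beyond the 3σ limits) is satisfied at point 5.

rule 1 at point 5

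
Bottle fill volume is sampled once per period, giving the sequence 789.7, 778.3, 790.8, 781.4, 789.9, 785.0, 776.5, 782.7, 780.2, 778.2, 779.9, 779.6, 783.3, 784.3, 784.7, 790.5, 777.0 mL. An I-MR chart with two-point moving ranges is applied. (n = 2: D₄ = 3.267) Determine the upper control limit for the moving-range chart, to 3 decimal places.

Moving ranges: 11.4, 12.5, 9.4, 8.5, 4.9, 8.5, 6.2, 2.5, 2.0, 1.7, 0.3, 3.7, 1.0, 0.4, 5.8, 13.5; M̄R̄ = 92.3000 / 16 = 5.7687
UCL_MR = D₄·M̄R̄ = 3.267 × 5.7687 = 18.8465

18.847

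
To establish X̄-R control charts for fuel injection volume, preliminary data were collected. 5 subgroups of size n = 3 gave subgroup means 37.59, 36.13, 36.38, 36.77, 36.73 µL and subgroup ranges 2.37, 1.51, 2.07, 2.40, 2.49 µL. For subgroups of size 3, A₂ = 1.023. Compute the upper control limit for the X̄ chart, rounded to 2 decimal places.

38.94

X̄̄ = (37.59 + 36.13 + 36.38 + 36.77 + 36.73) / 5 = 183.6000 / 5 = 36.7200
R̄ = (2.37 + 1.51 + 2.07 + 2.40 + 2.49) / 5 = 10.8400 / 5 = 2.1680
UCL = X̄̄ + A₂·R̄ = 36.7200 + 1.023 × 2.1680 = 38.9379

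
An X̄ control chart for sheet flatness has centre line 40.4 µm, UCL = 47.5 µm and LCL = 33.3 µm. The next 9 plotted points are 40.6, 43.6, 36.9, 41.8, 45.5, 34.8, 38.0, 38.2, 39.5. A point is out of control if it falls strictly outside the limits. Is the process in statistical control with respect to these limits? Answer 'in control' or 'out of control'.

in control

All 9 points lie within [33.3, 47.5].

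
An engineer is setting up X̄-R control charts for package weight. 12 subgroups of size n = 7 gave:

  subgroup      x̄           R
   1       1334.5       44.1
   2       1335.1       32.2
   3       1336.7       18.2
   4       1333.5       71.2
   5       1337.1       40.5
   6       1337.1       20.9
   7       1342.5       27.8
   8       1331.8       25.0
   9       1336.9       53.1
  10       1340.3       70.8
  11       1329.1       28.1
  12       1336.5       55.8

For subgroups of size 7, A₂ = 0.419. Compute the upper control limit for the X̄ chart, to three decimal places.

X̄̄ = (1334.5 + 1335.1 + 1336.7 + 1333.5 + 1337.1 + 1337.1 + 1342.5 + 1331.8 + 1336.9 + 1340.3 + 1329.1 + 1336.5) / 12 = 16031.1000 / 12 = 1335.9250
R̄ = (44.1 + 32.2 + 18.2 + 71.2 + 40.5 + 20.9 + 27.8 + 25.0 + 53.1 + 70.8 + 28.1 + 55.8) / 12 = 487.7000 / 12 = 40.6417
UCL = X̄̄ + A₂·R̄ = 1335.9250 + 0.419 × 40.6417 = 1352.9539

1352.954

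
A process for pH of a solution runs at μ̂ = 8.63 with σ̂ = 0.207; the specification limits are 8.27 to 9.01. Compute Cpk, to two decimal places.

Cpu = (USL − μ̂) / (3σ̂) = (9.01 − 8.63) / (3 × 0.207) = 0.6119; Cpl = (μ̂ − LSL) / (3σ̂) = (8.63 − 8.27) / (3 × 0.207) = 0.5797; Cpk = min(Cpu, Cpl) = 0.5797

0.58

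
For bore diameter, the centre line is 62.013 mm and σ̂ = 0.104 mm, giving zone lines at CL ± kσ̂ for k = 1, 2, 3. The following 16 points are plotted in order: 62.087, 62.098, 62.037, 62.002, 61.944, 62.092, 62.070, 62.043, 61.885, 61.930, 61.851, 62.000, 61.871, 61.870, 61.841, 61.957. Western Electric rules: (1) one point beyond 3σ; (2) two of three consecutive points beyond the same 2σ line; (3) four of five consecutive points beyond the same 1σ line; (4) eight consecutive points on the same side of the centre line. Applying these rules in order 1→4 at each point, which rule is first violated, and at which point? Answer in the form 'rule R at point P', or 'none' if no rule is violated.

Zone of each point (C = within 1σ̂, B = 1σ̂–2σ̂, A = 2σ̂–3σ̂, * = beyond 3σ̂; sign = side of CL): 1:+C, 2:+C, 3:+C, 4:-C, 5:-C, 6:+C, 7:+C, 8:+C, 9:-B, 10:-C, 11:-B, 12:-C, 13:-B, 14:-B, 15:-B, 16:-C
Rule 3 (four of five consecutive points beyond the same 1σ limit) is satisfied at point 15.

rule 3 at point 15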